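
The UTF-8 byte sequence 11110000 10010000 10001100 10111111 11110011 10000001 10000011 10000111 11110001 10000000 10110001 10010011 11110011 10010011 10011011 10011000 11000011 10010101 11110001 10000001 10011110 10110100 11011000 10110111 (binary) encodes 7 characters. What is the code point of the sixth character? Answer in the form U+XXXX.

Offset 0: leading byte 0xF0 = 11110000 → 4-byte char #1 = F0 90 8C BF.
Offset 4: leading byte 0xF3 = 11110011 → 4-byte char #2 = F3 81 83 87.
Offset 8: leading byte 0xF1 = 11110001 → 4-byte char #3 = F1 80 B1 93.
Offset 12: leading byte 0xF3 = 11110011 → 4-byte char #4 = F3 93 9B 98.
Offset 16: leading byte 0xC3 = 11000011 → 2-byte char #5 = C3 95.
Offset 18: leading byte 0xF1 = 11110001 → 4-byte char #6 = F1 81 9E B4.
Leading byte 0xF1 = 11110001 matches 11110xxx → 4-byte sequence.
Byte 1: 0xF1 = 11110001, payload 001 (3 bits).
Byte 2: 0x81 = 10000001 (10xxxxxx ✓), payload 000001.
Byte 3: 0x9E = 10011110 (10xxxxxx ✓), payload 011110.
Byte 4: 0xB4 = 10110100 (10xxxxxx ✓), payload 110100.
Concatenate: 001000001011110110100 = 0x417B4 (21 bits → U+417B4).

U+417B4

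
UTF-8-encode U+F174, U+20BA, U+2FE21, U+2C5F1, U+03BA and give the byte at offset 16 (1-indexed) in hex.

1-indexed offset 16 is 0-indexed offset 15.
U+F174 → 3-byte form EF 85 B4 at offsets 0–2.
U+20BA → 3-byte form E2 82 BA at offsets 3–5.
U+2FE21 → 4-byte form F0 AF B8 A1 at offsets 6–9.
U+2C5F1 → 4-byte form F0 AC 97 B1 at offsets 10–13.
U+03BA → 2-byte form CE BA at offsets 14–15.
Offset 15 falls in char 5's range; it's byte 2 of CE BA = 0xBA.

0xBA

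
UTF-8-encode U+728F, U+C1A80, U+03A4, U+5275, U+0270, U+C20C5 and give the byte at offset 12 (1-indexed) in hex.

1-indexed offset 12 is 0-indexed offset 11.
U+728F → 3-byte form E7 8A 8F at offsets 0–2.
U+C1A80 → 4-byte form F3 81 AA 80 at offsets 3–6.
U+03A4 → 2-byte form CE A4 at offsets 7–8.
U+5275 → 3-byte form E5 89 B5 at offsets 9–11.
Offset 11 falls in char 4's range; it's byte 3 of E5 89 B5 = 0xB5.

0xB5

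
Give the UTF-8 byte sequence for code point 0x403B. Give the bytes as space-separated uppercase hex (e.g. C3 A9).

E4 80 BB

U+403B = 0x403B = 16443 decimal. In range U+0800–U+FFFF → 3-byte form: 1110xxxx 10xxxxxx 10xxxxxx.
Binary (16 bits): 0100000000111011.
Split 4+6+6: 0100 | 000000 | 111011.
Byte 1: 11100100 = 0xE4.
Byte 2: 10000000 = 0x80.
Byte 3: 10111011 = 0xBB.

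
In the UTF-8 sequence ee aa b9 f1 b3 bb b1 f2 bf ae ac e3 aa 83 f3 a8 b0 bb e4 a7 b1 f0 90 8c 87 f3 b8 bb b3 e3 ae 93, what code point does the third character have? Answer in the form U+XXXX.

U+BFBAC

Offset 0: leading byte 0xEE = 11101110 → 3-byte char #1 = EE AA B9.
Offset 3: leading byte 0xF1 = 11110001 → 4-byte char #2 = F1 B3 BB B1.
Offset 7: leading byte 0xF2 = 11110010 → 4-byte char #3 = F2 BF AE AC.
Leading byte 0xF2 = 11110010 matches 11110xxx → 4-byte sequence.
Byte 1: 0xF2 = 11110010, payload 010 (3 bits).
Byte 2: 0xBF = 10111111 (10xxxxxx ✓), payload 111111.
Byte 3: 0xAE = 10101110 (10xxxxxx ✓), payload 101110.
Byte 4: 0xAC = 10101100 (10xxxxxx ✓), payload 101100.
Concatenate: 010111111101110101100 = 0xBFBAC (21 bits → U+BFBAC).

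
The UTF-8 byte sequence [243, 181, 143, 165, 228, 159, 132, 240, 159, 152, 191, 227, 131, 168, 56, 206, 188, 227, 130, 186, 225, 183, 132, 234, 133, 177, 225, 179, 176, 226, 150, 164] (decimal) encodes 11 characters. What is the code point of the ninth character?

U+A171

Offset 0: leading byte 0xF3 = 11110011 → 4-byte char #1 = F3 B5 8F A5.
Offset 4: leading byte 0xE4 = 11100100 → 3-byte char #2 = E4 9F 84.
Offset 7: leading byte 0xF0 = 11110000 → 4-byte char #3 = F0 9F 98 BF.
Offset 11: leading byte 0xE3 = 11100011 → 3-byte char #4 = E3 83 A8.
Offset 14: leading byte 0x38 = 00111000 → 1-byte char #5 = 38.
Offset 15: leading byte 0xCE = 11001110 → 2-byte char #6 = CE BC.
Offset 17: leading byte 0xE3 = 11100011 → 3-byte char #7 = E3 82 BA.
Offset 20: leading byte 0xE1 = 11100001 → 3-byte char #8 = E1 B7 84.
Offset 23: leading byte 0xEA = 11101010 → 3-byte char #9 = EA 85 B1.
Leading byte 0xEA = 11101010 matches 1110xxxx → 3-byte sequence.
Byte 1: 0xEA = 11101010, payload 1010 (4 bits).
Byte 2: 0x85 = 10000101 (10xxxxxx ✓), payload 000101.
Byte 3: 0xB1 = 10110001 (10xxxxxx ✓), payload 110001.
Concatenate: 1010000101110001 = 0xA171 (16 bits → U+A171).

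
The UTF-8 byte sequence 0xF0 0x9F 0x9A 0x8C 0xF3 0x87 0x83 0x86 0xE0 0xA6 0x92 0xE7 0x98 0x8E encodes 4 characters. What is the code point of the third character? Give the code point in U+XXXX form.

Offset 0: leading byte 0xF0 = 11110000 → 4-byte char #1 = F0 9F 9A 8C.
Offset 4: leading byte 0xF3 = 11110011 → 4-byte char #2 = F3 87 83 86.
Offset 8: leading byte 0xE0 = 11100000 → 3-byte char #3 = E0 A6 92.
Leading byte 0xE0 = 11100000 matches 1110xxxx → 3-byte sequence.
Byte 1: 0xE0 = 11100000, payload 0000 (4 bits).
Byte 2: 0xA6 = 10100110 (10xxxxxx ✓), payload 100110.
Byte 3: 0x92 = 10010010 (10xxxxxx ✓), payload 010010.
Concatenate: 0000100110010010 = 0x992 (16 bits → U+0992).

U+0992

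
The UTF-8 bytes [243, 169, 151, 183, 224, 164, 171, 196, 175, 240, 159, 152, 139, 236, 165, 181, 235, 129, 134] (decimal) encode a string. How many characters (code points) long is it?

6

Byte at offset 0: 0xF3 = 11110011 → 4-byte char (#1). Advance 4.
Byte at offset 4: 0xE0 = 11100000 → 3-byte char (#2). Advance 3.
Byte at offset 7: 0xC4 = 11000100 → 2-byte char (#3). Advance 2.
Byte at offset 9: 0xF0 = 11110000 → 4-byte char (#4). Advance 4.
Byte at offset 13: 0xEC = 11101100 → 3-byte char (#5). Advance 3.
Byte at offset 16: 0xEB = 11101011 → 3-byte char (#6). Advance 3.
Reached end at offset 19 after 6 code points.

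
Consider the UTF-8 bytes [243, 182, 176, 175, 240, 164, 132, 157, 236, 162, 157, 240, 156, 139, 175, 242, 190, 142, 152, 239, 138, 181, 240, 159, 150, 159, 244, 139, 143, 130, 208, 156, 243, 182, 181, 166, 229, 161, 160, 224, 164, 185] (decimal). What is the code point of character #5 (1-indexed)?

U+BE398

Offset 0: leading byte 0xF3 = 11110011 → 4-byte char #1 = F3 B6 B0 AF.
Offset 4: leading byte 0xF0 = 11110000 → 4-byte char #2 = F0 A4 84 9D.
Offset 8: leading byte 0xEC = 11101100 → 3-byte char #3 = EC A2 9D.
Offset 11: leading byte 0xF0 = 11110000 → 4-byte char #4 = F0 9C 8B AF.
Offset 15: leading byte 0xF2 = 11110010 → 4-byte char #5 = F2 BE 8E 98.
Leading byte 0xF2 = 11110010 matches 11110xxx → 4-byte sequence.
Byte 1: 0xF2 = 11110010, payload 010 (3 bits).
Byte 2: 0xBE = 10111110 (10xxxxxx ✓), payload 111110.
Byte 3: 0x8E = 10001110 (10xxxxxx ✓), payload 001110.
Byte 4: 0x98 = 10011000 (10xxxxxx ✓), payload 011000.
Concatenate: 010111110001110011000 = 0xBE398 (21 bits → U+BE398).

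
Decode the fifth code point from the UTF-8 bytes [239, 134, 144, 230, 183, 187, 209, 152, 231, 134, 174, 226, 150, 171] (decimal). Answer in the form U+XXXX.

U+25AB

Offset 0: leading byte 0xEF = 11101111 → 3-byte char #1 = EF 86 90.
Offset 3: leading byte 0xE6 = 11100110 → 3-byte char #2 = E6 B7 BB.
Offset 6: leading byte 0xD1 = 11010001 → 2-byte char #3 = D1 98.
Offset 8: leading byte 0xE7 = 11100111 → 3-byte char #4 = E7 86 AE.
Offset 11: leading byte 0xE2 = 11100010 → 3-byte char #5 = E2 96 AB.
Leading byte 0xE2 = 11100010 matches 1110xxxx → 3-byte sequence.
Byte 1: 0xE2 = 11100010, payload 0010 (4 bits).
Byte 2: 0x96 = 10010110 (10xxxxxx ✓), payload 010110.
Byte 3: 0xAB = 10101011 (10xxxxxx ✓), payload 101011.
Concatenate: 0010010110101011 = 0x25AB (16 bits → U+25AB).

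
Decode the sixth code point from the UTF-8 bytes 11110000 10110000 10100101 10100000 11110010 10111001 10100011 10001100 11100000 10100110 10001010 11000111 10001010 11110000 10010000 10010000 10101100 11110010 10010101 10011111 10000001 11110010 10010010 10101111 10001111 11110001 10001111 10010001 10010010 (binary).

Offset 0: leading byte 0xF0 = 11110000 → 4-byte char #1 = F0 B0 A5 A0.
Offset 4: leading byte 0xF2 = 11110010 → 4-byte char #2 = F2 B9 A3 8C.
Offset 8: leading byte 0xE0 = 11100000 → 3-byte char #3 = E0 A6 8A.
Offset 11: leading byte 0xC7 = 11000111 → 2-byte char #4 = C7 8A.
Offset 13: leading byte 0xF0 = 11110000 → 4-byte char #5 = F0 90 90 AC.
Offset 17: leading byte 0xF2 = 11110010 → 4-byte char #6 = F2 95 9F 81.
Leading byte 0xF2 = 11110010 matches 11110xxx → 4-byte sequence.
Byte 1: 0xF2 = 11110010, payload 010 (3 bits).
Byte 2: 0x95 = 10010101 (10xxxxxx ✓), payload 010101.
Byte 3: 0x9F = 10011111 (10xxxxxx ✓), payload 011111.
Byte 4: 0x81 = 10000001 (10xxxxxx ✓), payload 000001.
Concatenate: 010010101011111000001 = 0x957C1 (21 bits → U+957C1).

U+957C1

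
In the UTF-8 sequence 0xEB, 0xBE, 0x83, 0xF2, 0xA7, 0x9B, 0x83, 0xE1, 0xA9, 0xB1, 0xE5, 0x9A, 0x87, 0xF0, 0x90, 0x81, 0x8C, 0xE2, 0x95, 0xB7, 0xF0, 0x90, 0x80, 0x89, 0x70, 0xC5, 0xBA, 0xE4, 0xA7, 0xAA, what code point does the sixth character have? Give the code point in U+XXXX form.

Offset 0: leading byte 0xEB = 11101011 → 3-byte char #1 = EB BE 83.
Offset 3: leading byte 0xF2 = 11110010 → 4-byte char #2 = F2 A7 9B 83.
Offset 7: leading byte 0xE1 = 11100001 → 3-byte char #3 = E1 A9 B1.
Offset 10: leading byte 0xE5 = 11100101 → 3-byte char #4 = E5 9A 87.
Offset 13: leading byte 0xF0 = 11110000 → 4-byte char #5 = F0 90 81 8C.
Offset 17: leading byte 0xE2 = 11100010 → 3-byte char #6 = E2 95 B7.
Leading byte 0xE2 = 11100010 matches 1110xxxx → 3-byte sequence.
Byte 1: 0xE2 = 11100010, payload 0010 (4 bits).
Byte 2: 0x95 = 10010101 (10xxxxxx ✓), payload 010101.
Byte 3: 0xB7 = 10110111 (10xxxxxx ✓), payload 110111.
Concatenate: 0010010101110111 = 0x2577 (16 bits → U+2577).

U+2577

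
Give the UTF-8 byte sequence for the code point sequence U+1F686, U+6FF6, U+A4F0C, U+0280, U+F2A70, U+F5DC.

F0 9F 9A 86 E6 BF B6 F2 A4 BC 8C CA 80 F3 B2 A9 B0 EF 97 9C

U+1F686: 4-byte form → F0 9F 9A 86.
U+6FF6: 3-byte form → E6 BF B6.
U+A4F0C: 4-byte form → F2 A4 BC 8C.
U+0280: 2-byte form → CA 80.
U+F2A70: 4-byte form → F3 B2 A9 B0.
U+F5DC: 3-byte form → EF 97 9C.
Concatenated (20 bytes): F0 9F 9A 86 E6 BF B6 F2 A4 BC 8C CA 80 F3 B2 A9 B0 EF 97 9C.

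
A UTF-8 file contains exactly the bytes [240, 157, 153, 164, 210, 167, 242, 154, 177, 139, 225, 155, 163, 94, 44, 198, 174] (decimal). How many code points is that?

Byte at offset 0: 0xF0 = 11110000 → 4-byte char (#1). Advance 4.
Byte at offset 4: 0xD2 = 11010010 → 2-byte char (#2). Advance 2.
Byte at offset 6: 0xF2 = 11110010 → 4-byte char (#3). Advance 4.
Byte at offset 10: 0xE1 = 11100001 → 3-byte char (#4). Advance 3.
Byte at offset 13: 0x5E = 01011110 → 1-byte char (#5). Advance 1.
Byte at offset 14: 0x2C = 00101100 → 1-byte char (#6). Advance 1.
Byte at offset 15: 0xC6 = 11000110 → 2-byte char (#7). Advance 2.
Reached end at offset 17 after 7 code points.

7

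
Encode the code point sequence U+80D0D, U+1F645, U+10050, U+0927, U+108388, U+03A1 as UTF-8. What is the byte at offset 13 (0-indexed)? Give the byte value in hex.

U+80D0D → 4-byte form F2 80 B4 8D at offsets 0–3.
U+1F645 → 4-byte form F0 9F 99 85 at offsets 4–7.
U+10050 → 4-byte form F0 90 81 90 at offsets 8–11.
U+0927 → 3-byte form E0 A4 A7 at offsets 12–14.
Offset 13 falls in char 4's range; it's byte 2 of E0 A4 A7 = 0xA4.

0xA4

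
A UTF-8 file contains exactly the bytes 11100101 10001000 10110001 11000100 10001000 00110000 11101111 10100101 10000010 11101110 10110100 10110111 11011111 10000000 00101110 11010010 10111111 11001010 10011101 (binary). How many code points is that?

9

Byte at offset 0: 0xE5 = 11100101 → 3-byte char (#1). Advance 3.
Byte at offset 3: 0xC4 = 11000100 → 2-byte char (#2). Advance 2.
Byte at offset 5: 0x30 = 00110000 → 1-byte char (#3). Advance 1.
Byte at offset 6: 0xEF = 11101111 → 3-byte char (#4). Advance 3.
Byte at offset 9: 0xEE = 11101110 → 3-byte char (#5). Advance 3.
Byte at offset 12: 0xDF = 11011111 → 2-byte char (#6). Advance 2.
Byte at offset 14: 0x2E = 00101110 → 1-byte char (#7). Advance 1.
Byte at offset 15: 0xD2 = 11010010 → 2-byte char (#8). Advance 2.
Byte at offset 17: 0xCA = 11001010 → 2-byte char (#9). Advance 2.
Reached end at offset 19 after 9 code points.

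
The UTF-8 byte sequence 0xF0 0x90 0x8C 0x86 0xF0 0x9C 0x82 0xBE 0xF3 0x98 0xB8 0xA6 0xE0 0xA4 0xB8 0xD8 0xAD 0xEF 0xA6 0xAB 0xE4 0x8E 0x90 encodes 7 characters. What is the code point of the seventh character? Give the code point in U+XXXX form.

U+4390

Offset 0: leading byte 0xF0 = 11110000 → 4-byte char #1 = F0 90 8C 86.
Offset 4: leading byte 0xF0 = 11110000 → 4-byte char #2 = F0 9C 82 BE.
Offset 8: leading byte 0xF3 = 11110011 → 4-byte char #3 = F3 98 B8 A6.
Offset 12: leading byte 0xE0 = 11100000 → 3-byte char #4 = E0 A4 B8.
Offset 15: leading byte 0xD8 = 11011000 → 2-byte char #5 = D8 AD.
Offset 17: leading byte 0xEF = 11101111 → 3-byte char #6 = EF A6 AB.
Offset 20: leading byte 0xE4 = 11100100 → 3-byte char #7 = E4 8E 90.
Leading byte 0xE4 = 11100100 matches 1110xxxx → 3-byte sequence.
Byte 1: 0xE4 = 11100100, payload 0100 (4 bits).
Byte 2: 0x8E = 10001110 (10xxxxxx ✓), payload 001110.
Byte 3: 0x90 = 10010000 (10xxxxxx ✓), payload 010000.
Concatenate: 0100001110010000 = 0x4390 (16 bits → U+4390).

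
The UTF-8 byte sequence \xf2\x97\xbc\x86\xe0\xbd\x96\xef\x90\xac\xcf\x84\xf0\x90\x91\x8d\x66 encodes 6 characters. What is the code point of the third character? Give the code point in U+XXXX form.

Offset 0: leading byte 0xF2 = 11110010 → 4-byte char #1 = F2 97 BC 86.
Offset 4: leading byte 0xE0 = 11100000 → 3-byte char #2 = E0 BD 96.
Offset 7: leading byte 0xEF = 11101111 → 3-byte char #3 = EF 90 AC.
Leading byte 0xEF = 11101111 matches 1110xxxx → 3-byte sequence.
Byte 1: 0xEF = 11101111, payload 1111 (4 bits).
Byte 2: 0x90 = 10010000 (10xxxxxx ✓), payload 010000.
Byte 3: 0xAC = 10101100 (10xxxxxx ✓), payload 101100.
Concatenate: 1111010000101100 = 0xF42C (16 bits → U+F42C).

U+F42C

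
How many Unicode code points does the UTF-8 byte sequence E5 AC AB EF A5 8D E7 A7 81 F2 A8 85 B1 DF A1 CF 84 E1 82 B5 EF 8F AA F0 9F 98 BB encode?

9

Byte at offset 0: 0xE5 = 11100101 → 3-byte char (#1). Advance 3.
Byte at offset 3: 0xEF = 11101111 → 3-byte char (#2). Advance 3.
Byte at offset 6: 0xE7 = 11100111 → 3-byte char (#3). Advance 3.
Byte at offset 9: 0xF2 = 11110010 → 4-byte char (#4). Advance 4.
Byte at offset 13: 0xDF = 11011111 → 2-byte char (#5). Advance 2.
Byte at offset 15: 0xCF = 11001111 → 2-byte char (#6). Advance 2.
Byte at offset 17: 0xE1 = 11100001 → 3-byte char (#7). Advance 3.
Byte at offset 20: 0xEF = 11101111 → 3-byte char (#8). Advance 3.
Byte at offset 23: 0xF0 = 11110000 → 4-byte char (#9). Advance 4.
Reached end at offset 27 after 9 code points.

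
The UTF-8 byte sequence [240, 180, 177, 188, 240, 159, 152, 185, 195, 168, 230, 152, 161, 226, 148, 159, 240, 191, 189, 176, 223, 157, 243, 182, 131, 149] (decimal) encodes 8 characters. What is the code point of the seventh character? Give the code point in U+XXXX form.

Offset 0: leading byte 0xF0 = 11110000 → 4-byte char #1 = F0 B4 B1 BC.
Offset 4: leading byte 0xF0 = 11110000 → 4-byte char #2 = F0 9F 98 B9.
Offset 8: leading byte 0xC3 = 11000011 → 2-byte char #3 = C3 A8.
Offset 10: leading byte 0xE6 = 11100110 → 3-byte char #4 = E6 98 A1.
Offset 13: leading byte 0xE2 = 11100010 → 3-byte char #5 = E2 94 9F.
Offset 16: leading byte 0xF0 = 11110000 → 4-byte char #6 = F0 BF BD B0.
Offset 20: leading byte 0xDF = 11011111 → 2-byte char #7 = DF 9D.
Leading byte 0xDF = 11011111 matches 110xxxxx → 2-byte sequence.
Byte 1: 0xDF = 11011111, payload 11111 (5 bits).
Byte 2: 0x9D = 10011101 (10xxxxxx ✓), payload 011101.
Concatenate: 11111011101 = 0x7DD (11 bits → U+07DD).

U+07DD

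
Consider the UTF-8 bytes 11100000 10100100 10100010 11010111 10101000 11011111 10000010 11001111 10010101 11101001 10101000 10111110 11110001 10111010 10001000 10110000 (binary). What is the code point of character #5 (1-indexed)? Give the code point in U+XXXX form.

Offset 0: leading byte 0xE0 = 11100000 → 3-byte char #1 = E0 A4 A2.
Offset 3: leading byte 0xD7 = 11010111 → 2-byte char #2 = D7 A8.
Offset 5: leading byte 0xDF = 11011111 → 2-byte char #3 = DF 82.
Offset 7: leading byte 0xCF = 11001111 → 2-byte char #4 = CF 95.
Offset 9: leading byte 0xE9 = 11101001 → 3-byte char #5 = E9 A8 BE.
Leading byte 0xE9 = 11101001 matches 1110xxxx → 3-byte sequence.
Byte 1: 0xE9 = 11101001, payload 1001 (4 bits).
Byte 2: 0xA8 = 10101000 (10xxxxxx ✓), payload 101000.
Byte 3: 0xBE = 10111110 (10xxxxxx ✓), payload 111110.
Concatenate: 1001101000111110 = 0x9A3E (16 bits → U+9A3E).

U+9A3E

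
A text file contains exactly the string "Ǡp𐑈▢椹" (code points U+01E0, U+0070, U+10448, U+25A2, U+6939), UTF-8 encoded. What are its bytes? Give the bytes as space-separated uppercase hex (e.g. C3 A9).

U+01E0: 2-byte form → C7 A0.
U+0070: 1-byte form → 70.
U+10448: 4-byte form → F0 90 91 88.
U+25A2: 3-byte form → E2 96 A2.
U+6939: 3-byte form → E6 A4 B9.
Concatenated (13 bytes): C7 A0 70 F0 90 91 88 E2 96 A2 E6 A4 B9.

C7 A0 70 F0 90 91 88 E2 96 A2 E6 A4 B9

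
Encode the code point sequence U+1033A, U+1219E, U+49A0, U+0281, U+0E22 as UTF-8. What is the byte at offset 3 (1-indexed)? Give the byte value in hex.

0x8C

1-indexed offset 3 is 0-indexed offset 2.
U+1033A → 4-byte form F0 90 8C BA at offsets 0–3.
Offset 2 falls in char 1's range; it's byte 3 of F0 90 8C BA = 0x8C.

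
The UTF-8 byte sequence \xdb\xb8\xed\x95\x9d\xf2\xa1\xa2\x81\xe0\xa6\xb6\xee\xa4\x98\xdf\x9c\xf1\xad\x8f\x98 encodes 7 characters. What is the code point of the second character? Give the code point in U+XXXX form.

U+D55D

Offset 0: leading byte 0xDB = 11011011 → 2-byte char #1 = DB B8.
Offset 2: leading byte 0xED = 11101101 → 3-byte char #2 = ED 95 9D.
Leading byte 0xED = 11101101 matches 1110xxxx → 3-byte sequence.
Byte 1: 0xED = 11101101, payload 1101 (4 bits).
Byte 2: 0x95 = 10010101 (10xxxxxx ✓), payload 010101.
Byte 3: 0x9D = 10011101 (10xxxxxx ✓), payload 011101.
Concatenate: 1101010101011101 = 0xD55D (16 bits → U+D55D).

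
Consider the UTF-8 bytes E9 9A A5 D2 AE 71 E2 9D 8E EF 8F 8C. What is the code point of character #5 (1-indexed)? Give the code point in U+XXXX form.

Offset 0: leading byte 0xE9 = 11101001 → 3-byte char #1 = E9 9A A5.
Offset 3: leading byte 0xD2 = 11010010 → 2-byte char #2 = D2 AE.
Offset 5: leading byte 0x71 = 01110001 → 1-byte char #3 = 71.
Offset 6: leading byte 0xE2 = 11100010 → 3-byte char #4 = E2 9D 8E.
Offset 9: leading byte 0xEF = 11101111 → 3-byte char #5 = EF 8F 8C.
Leading byte 0xEF = 11101111 matches 1110xxxx → 3-byte sequence.
Byte 1: 0xEF = 11101111, payload 1111 (4 bits).
Byte 2: 0x8F = 10001111 (10xxxxxx ✓), payload 001111.
Byte 3: 0x8C = 10001100 (10xxxxxx ✓), payload 001100.
Concatenate: 1111001111001100 = 0xF3CC (16 bits → U+F3CC).

U+F3CC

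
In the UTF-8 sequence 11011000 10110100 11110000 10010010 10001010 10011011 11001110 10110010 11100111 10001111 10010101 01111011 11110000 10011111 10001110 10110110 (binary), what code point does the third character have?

U+03B2

Offset 0: leading byte 0xD8 = 11011000 → 2-byte char #1 = D8 B4.
Offset 2: leading byte 0xF0 = 11110000 → 4-byte char #2 = F0 92 8A 9B.
Offset 6: leading byte 0xCE = 11001110 → 2-byte char #3 = CE B2.
Leading byte 0xCE = 11001110 matches 110xxxxx → 2-byte sequence.
Byte 1: 0xCE = 11001110, payload 01110 (5 bits).
Byte 2: 0xB2 = 10110010 (10xxxxxx ✓), payload 110010.
Concatenate: 01110110010 = 0x3B2 (11 bits → U+03B2).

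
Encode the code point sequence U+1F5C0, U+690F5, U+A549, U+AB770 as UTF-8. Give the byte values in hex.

F0 9F 97 80 F1 A9 83 B5 EA 95 89 F2 AB 9D B0

U+1F5C0: 4-byte form → F0 9F 97 80.
U+690F5: 4-byte form → F1 A9 83 B5.
U+A549: 3-byte form → EA 95 89.
U+AB770: 4-byte form → F2 AB 9D B0.
Concatenated (15 bytes): F0 9F 97 80 F1 A9 83 B5 EA 95 89 F2 AB 9D B0.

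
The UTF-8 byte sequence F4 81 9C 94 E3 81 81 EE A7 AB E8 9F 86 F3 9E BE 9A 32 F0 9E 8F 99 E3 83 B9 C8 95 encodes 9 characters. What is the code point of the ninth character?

Offset 0: leading byte 0xF4 = 11110100 → 4-byte char #1 = F4 81 9C 94.
Offset 4: leading byte 0xE3 = 11100011 → 3-byte char #2 = E3 81 81.
Offset 7: leading byte 0xEE = 11101110 → 3-byte char #3 = EE A7 AB.
Offset 10: leading byte 0xE8 = 11101000 → 3-byte char #4 = E8 9F 86.
Offset 13: leading byte 0xF3 = 11110011 → 4-byte char #5 = F3 9E BE 9A.
Offset 17: leading byte 0x32 = 00110010 → 1-byte char #6 = 32.
Offset 18: leading byte 0xF0 = 11110000 → 4-byte char #7 = F0 9E 8F 99.
Offset 22: leading byte 0xE3 = 11100011 → 3-byte char #8 = E3 83 B9.
Offset 25: leading byte 0xC8 = 11001000 → 2-byte char #9 = C8 95.
Leading byte 0xC8 = 11001000 matches 110xxxxx → 2-byte sequence.
Byte 1: 0xC8 = 11001000, payload 01000 (5 bits).
Byte 2: 0x95 = 10010101 (10xxxxxx ✓), payload 010101.
Concatenate: 01000010101 = 0x215 (11 bits → U+0215).

U+0215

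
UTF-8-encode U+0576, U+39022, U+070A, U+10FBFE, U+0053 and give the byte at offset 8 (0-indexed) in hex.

0xF4

U+0576 → 2-byte form D5 B6 at offsets 0–1.
U+39022 → 4-byte form F0 B9 80 A2 at offsets 2–5.
U+070A → 2-byte form DC 8A at offsets 6–7.
U+10FBFE → 4-byte form F4 8F AF BE at offsets 8–11.
Offset 8 falls in char 4's range; it's byte 1 of F4 8F AF BE = 0xF4.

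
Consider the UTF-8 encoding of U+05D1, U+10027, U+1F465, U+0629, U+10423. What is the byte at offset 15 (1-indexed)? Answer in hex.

1-indexed offset 15 is 0-indexed offset 14.
U+05D1 → 2-byte form D7 91 at offsets 0–1.
U+10027 → 4-byte form F0 90 80 A7 at offsets 2–5.
U+1F465 → 4-byte form F0 9F 91 A5 at offsets 6–9.
U+0629 → 2-byte form D8 A9 at offsets 10–11.
U+10423 → 4-byte form F0 90 90 A3 at offsets 12–15.
Offset 14 falls in char 5's range; it's byte 3 of F0 90 90 A3 = 0x90.

0x90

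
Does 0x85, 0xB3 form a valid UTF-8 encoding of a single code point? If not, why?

Byte 0x85 = 10000101 has the form 10xxxxxx — a continuation byte — but there is no preceding leading byte.

invalid (continuation byte with no leading byte)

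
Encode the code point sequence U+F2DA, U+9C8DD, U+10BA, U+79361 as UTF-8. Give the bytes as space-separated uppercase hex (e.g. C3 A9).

EF 8B 9A F2 9C A3 9D E1 82 BA F1 B9 8D A1

U+F2DA: 3-byte form → EF 8B 9A.
U+9C8DD: 4-byte form → F2 9C A3 9D.
U+10BA: 3-byte form → E1 82 BA.
U+79361: 4-byte form → F1 B9 8D A1.
Concatenated (14 bytes): EF 8B 9A F2 9C A3 9D E1 82 BA F1 B9 8D A1.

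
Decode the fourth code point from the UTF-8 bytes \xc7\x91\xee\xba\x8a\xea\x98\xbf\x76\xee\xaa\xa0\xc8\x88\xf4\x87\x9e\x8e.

U+0076

Offset 0: leading byte 0xC7 = 11000111 → 2-byte char #1 = C7 91.
Offset 2: leading byte 0xEE = 11101110 → 3-byte char #2 = EE BA 8A.
Offset 5: leading byte 0xEA = 11101010 → 3-byte char #3 = EA 98 BF.
Offset 8: leading byte 0x76 = 01110110 → 1-byte char #4 = 76.
Leading byte 0x76 = 01110110 matches 0xxxxxxx → 1-byte sequence.
Byte 1: 0x76 = 01110110, payload 1110110 (7 bits).
Concatenate: 1110110 = 0x76 (7 bits → U+0076).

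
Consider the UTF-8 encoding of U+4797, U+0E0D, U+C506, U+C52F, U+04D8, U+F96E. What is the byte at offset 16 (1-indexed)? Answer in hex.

1-indexed offset 16 is 0-indexed offset 15.
U+4797 → 3-byte form E4 9E 97 at offsets 0–2.
U+0E0D → 3-byte form E0 B8 8D at offsets 3–5.
U+C506 → 3-byte form EC 94 86 at offsets 6–8.
U+C52F → 3-byte form EC 94 AF at offsets 9–11.
U+04D8 → 2-byte form D3 98 at offsets 12–13.
U+F96E → 3-byte form EF A5 AE at offsets 14–16.
Offset 15 falls in char 6's range; it's byte 2 of EF A5 AE = 0xA5.

0xA5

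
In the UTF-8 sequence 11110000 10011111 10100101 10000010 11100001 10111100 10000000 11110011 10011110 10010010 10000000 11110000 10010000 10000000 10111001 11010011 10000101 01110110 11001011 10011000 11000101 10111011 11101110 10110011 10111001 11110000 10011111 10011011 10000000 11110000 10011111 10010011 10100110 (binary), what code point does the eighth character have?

U+017B

Offset 0: leading byte 0xF0 = 11110000 → 4-byte char #1 = F0 9F A5 82.
Offset 4: leading byte 0xE1 = 11100001 → 3-byte char #2 = E1 BC 80.
Offset 7: leading byte 0xF3 = 11110011 → 4-byte char #3 = F3 9E 92 80.
Offset 11: leading byte 0xF0 = 11110000 → 4-byte char #4 = F0 90 80 B9.
Offset 15: leading byte 0xD3 = 11010011 → 2-byte char #5 = D3 85.
Offset 17: leading byte 0x76 = 01110110 → 1-byte char #6 = 76.
Offset 18: leading byte 0xCB = 11001011 → 2-byte char #7 = CB 98.
Offset 20: leading byte 0xC5 = 11000101 → 2-byte char #8 = C5 BB.
Leading byte 0xC5 = 11000101 matches 110xxxxx → 2-byte sequence.
Byte 1: 0xC5 = 11000101, payload 00101 (5 bits).
Byte 2: 0xBB = 10111011 (10xxxxxx ✓), payload 111011.
Concatenate: 00101111011 = 0x17B (11 bits → U+017B).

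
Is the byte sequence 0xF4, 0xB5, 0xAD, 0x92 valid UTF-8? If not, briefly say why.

invalid (encodes a value above U+10FFFF)

Leading byte 0xF4 = 11110100 → 4-byte form.
Payload = 0x135B52, which exceeds U+10FFFF, the maximum Unicode code point. (Leading bytes F5–FF, or F4 followed by ≥ 0x90, are invalid.)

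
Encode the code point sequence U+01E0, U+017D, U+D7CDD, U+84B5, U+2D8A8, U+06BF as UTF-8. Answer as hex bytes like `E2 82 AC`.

C7 A0 C5 BD F3 97 B3 9D E8 92 B5 F0 AD A2 A8 DA BF

U+01E0: 2-byte form → C7 A0.
U+017D: 2-byte form → C5 BD.
U+D7CDD: 4-byte form → F3 97 B3 9D.
U+84B5: 3-byte form → E8 92 B5.
U+2D8A8: 4-byte form → F0 AD A2 A8.
U+06BF: 2-byte form → DA BF.
Concatenated (17 bytes): C7 A0 C5 BD F3 97 B3 9D E8 92 B5 F0 AD A2 A8 DA BF.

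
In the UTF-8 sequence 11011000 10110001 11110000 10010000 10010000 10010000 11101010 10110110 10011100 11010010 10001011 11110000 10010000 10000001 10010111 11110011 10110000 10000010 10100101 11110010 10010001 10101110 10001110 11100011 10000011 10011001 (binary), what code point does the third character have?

Offset 0: leading byte 0xD8 = 11011000 → 2-byte char #1 = D8 B1.
Offset 2: leading byte 0xF0 = 11110000 → 4-byte char #2 = F0 90 90 90.
Offset 6: leading byte 0xEA = 11101010 → 3-byte char #3 = EA B6 9C.
Leading byte 0xEA = 11101010 matches 1110xxxx → 3-byte sequence.
Byte 1: 0xEA = 11101010, payload 1010 (4 bits).
Byte 2: 0xB6 = 10110110 (10xxxxxx ✓), payload 110110.
Byte 3: 0x9C = 10011100 (10xxxxxx ✓), payload 011100.
Concatenate: 1010110110011100 = 0xAD9C (16 bits → U+AD9C).

U+AD9C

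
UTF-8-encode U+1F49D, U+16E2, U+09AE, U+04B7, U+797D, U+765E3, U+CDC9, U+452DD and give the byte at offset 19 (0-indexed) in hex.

0xEC

U+1F49D → 4-byte form F0 9F 92 9D at offsets 0–3.
U+16E2 → 3-byte form E1 9B A2 at offsets 4–6.
U+09AE → 3-byte form E0 A6 AE at offsets 7–9.
U+04B7 → 2-byte form D2 B7 at offsets 10–11.
U+797D → 3-byte form E7 A5 BD at offsets 12–14.
U+765E3 → 4-byte form F1 B6 97 A3 at offsets 15–18.
U+CDC9 → 3-byte form EC B7 89 at offsets 19–21.
Offset 19 falls in char 7's range; it's byte 1 of EC B7 89 = 0xEC.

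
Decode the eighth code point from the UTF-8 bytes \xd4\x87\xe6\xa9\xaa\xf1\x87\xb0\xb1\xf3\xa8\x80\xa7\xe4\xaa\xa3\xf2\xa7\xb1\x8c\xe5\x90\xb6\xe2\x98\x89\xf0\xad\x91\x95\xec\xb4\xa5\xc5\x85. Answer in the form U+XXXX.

U+2609

Offset 0: leading byte 0xD4 = 11010100 → 2-byte char #1 = D4 87.
Offset 2: leading byte 0xE6 = 11100110 → 3-byte char #2 = E6 A9 AA.
Offset 5: leading byte 0xF1 = 11110001 → 4-byte char #3 = F1 87 B0 B1.
Offset 9: leading byte 0xF3 = 11110011 → 4-byte char #4 = F3 A8 80 A7.
Offset 13: leading byte 0xE4 = 11100100 → 3-byte char #5 = E4 AA A3.
Offset 16: leading byte 0xF2 = 11110010 → 4-byte char #6 = F2 A7 B1 8C.
Offset 20: leading byte 0xE5 = 11100101 → 3-byte char #7 = E5 90 B6.
Offset 23: leading byte 0xE2 = 11100010 → 3-byte char #8 = E2 98 89.
Leading byte 0xE2 = 11100010 matches 1110xxxx → 3-byte sequence.
Byte 1: 0xE2 = 11100010, payload 0010 (4 bits).
Byte 2: 0x98 = 10011000 (10xxxxxx ✓), payload 011000.
Byte 3: 0x89 = 10001001 (10xxxxxx ✓), payload 001001.
Concatenate: 0010011000001001 = 0x2609 (16 bits → U+2609).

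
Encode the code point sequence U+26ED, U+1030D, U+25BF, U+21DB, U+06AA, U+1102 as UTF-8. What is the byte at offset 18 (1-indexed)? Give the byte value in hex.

0x82

1-indexed offset 18 is 0-indexed offset 17.
U+26ED → 3-byte form E2 9B AD at offsets 0–2.
U+1030D → 4-byte form F0 90 8C 8D at offsets 3–6.
U+25BF → 3-byte form E2 96 BF at offsets 7–9.
U+21DB → 3-byte form E2 87 9B at offsets 10–12.
U+06AA → 2-byte form DA AA at offsets 13–14.
U+1102 → 3-byte form E1 84 82 at offsets 15–17.
Offset 17 falls in char 6's range; it's byte 3 of E1 84 82 = 0x82.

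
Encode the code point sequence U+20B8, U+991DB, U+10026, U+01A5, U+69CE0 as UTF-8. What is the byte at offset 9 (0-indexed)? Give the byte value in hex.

0x80

U+20B8 → 3-byte form E2 82 B8 at offsets 0–2.
U+991DB → 4-byte form F2 99 87 9B at offsets 3–6.
U+10026 → 4-byte form F0 90 80 A6 at offsets 7–10.
Offset 9 falls in char 3's range; it's byte 3 of F0 90 80 A6 = 0x80.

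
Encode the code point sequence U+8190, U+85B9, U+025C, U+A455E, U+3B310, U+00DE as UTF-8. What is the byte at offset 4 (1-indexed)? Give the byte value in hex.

1-indexed offset 4 is 0-indexed offset 3.
U+8190 → 3-byte form E8 86 90 at offsets 0–2.
U+85B9 → 3-byte form E8 96 B9 at offsets 3–5.
Offset 3 falls in char 2's range; it's byte 1 of E8 96 B9 = 0xE8.

0xE8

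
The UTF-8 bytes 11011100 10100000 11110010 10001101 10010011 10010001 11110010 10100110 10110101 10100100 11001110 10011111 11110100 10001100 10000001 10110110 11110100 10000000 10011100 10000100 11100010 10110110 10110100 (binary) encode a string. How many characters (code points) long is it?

Byte at offset 0: 0xDC = 11011100 → 2-byte char (#1). Advance 2.
Byte at offset 2: 0xF2 = 11110010 → 4-byte char (#2). Advance 4.
Byte at offset 6: 0xF2 = 11110010 → 4-byte char (#3). Advance 4.
Byte at offset 10: 0xCE = 11001110 → 2-byte char (#4). Advance 2.
Byte at offset 12: 0xF4 = 11110100 → 4-byte char (#5). Advance 4.
Byte at offset 16: 0xF4 = 11110100 → 4-byte char (#6). Advance 4.
Byte at offset 20: 0xE2 = 11100010 → 3-byte char (#7). Advance 3.
Reached end at offset 23 after 7 code points.

7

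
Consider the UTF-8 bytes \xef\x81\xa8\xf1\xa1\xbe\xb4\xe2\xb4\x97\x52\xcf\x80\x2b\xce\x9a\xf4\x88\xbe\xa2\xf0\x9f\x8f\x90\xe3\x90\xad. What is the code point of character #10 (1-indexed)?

U+342D

Offset 0: leading byte 0xEF = 11101111 → 3-byte char #1 = EF 81 A8.
Offset 3: leading byte 0xF1 = 11110001 → 4-byte char #2 = F1 A1 BE B4.
Offset 7: leading byte 0xE2 = 11100010 → 3-byte char #3 = E2 B4 97.
Offset 10: leading byte 0x52 = 01010010 → 1-byte char #4 = 52.
Offset 11: leading byte 0xCF = 11001111 → 2-byte char #5 = CF 80.
Offset 13: leading byte 0x2B = 00101011 → 1-byte char #6 = 2B.
Offset 14: leading byte 0xCE = 11001110 → 2-byte char #7 = CE 9A.
Offset 16: leading byte 0xF4 = 11110100 → 4-byte char #8 = F4 88 BE A2.
Offset 20: leading byte 0xF0 = 11110000 → 4-byte char #9 = F0 9F 8F 90.
Offset 24: leading byte 0xE3 = 11100011 → 3-byte char #10 = E3 90 AD.
Leading byte 0xE3 = 11100011 matches 1110xxxx → 3-byte sequence.
Byte 1: 0xE3 = 11100011, payload 0011 (4 bits).
Byte 2: 0x90 = 10010000 (10xxxxxx ✓), payload 010000.
Byte 3: 0xAD = 10101101 (10xxxxxx ✓), payload 101101.
Concatenate: 0011010000101101 = 0x342D (16 bits → U+342D).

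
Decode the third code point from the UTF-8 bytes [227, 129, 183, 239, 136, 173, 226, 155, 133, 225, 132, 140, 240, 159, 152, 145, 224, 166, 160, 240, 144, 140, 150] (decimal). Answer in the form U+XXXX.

U+26C5

Offset 0: leading byte 0xE3 = 11100011 → 3-byte char #1 = E3 81 B7.
Offset 3: leading byte 0xEF = 11101111 → 3-byte char #2 = EF 88 AD.
Offset 6: leading byte 0xE2 = 11100010 → 3-byte char #3 = E2 9B 85.
Leading byte 0xE2 = 11100010 matches 1110xxxx → 3-byte sequence.
Byte 1: 0xE2 = 11100010, payload 0010 (4 bits).
Byte 2: 0x9B = 10011011 (10xxxxxx ✓), payload 011011.
Byte 3: 0x85 = 10000101 (10xxxxxx ✓), payload 000101.
Concatenate: 0010011011000101 = 0x26C5 (16 bits → U+26C5).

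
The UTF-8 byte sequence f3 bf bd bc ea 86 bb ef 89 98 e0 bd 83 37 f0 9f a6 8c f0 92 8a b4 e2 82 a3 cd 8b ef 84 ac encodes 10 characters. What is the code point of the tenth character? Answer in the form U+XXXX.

Offset 0: leading byte 0xF3 = 11110011 → 4-byte char #1 = F3 BF BD BC.
Offset 4: leading byte 0xEA = 11101010 → 3-byte char #2 = EA 86 BB.
Offset 7: leading byte 0xEF = 11101111 → 3-byte char #3 = EF 89 98.
Offset 10: leading byte 0xE0 = 11100000 → 3-byte char #4 = E0 BD 83.
Offset 13: leading byte 0x37 = 00110111 → 1-byte char #5 = 37.
Offset 14: leading byte 0xF0 = 11110000 → 4-byte char #6 = F0 9F A6 8C.
Offset 18: leading byte 0xF0 = 11110000 → 4-byte char #7 = F0 92 8A B4.
Offset 22: leading byte 0xE2 = 11100010 → 3-byte char #8 = E2 82 A3.
Offset 25: leading byte 0xCD = 11001101 → 2-byte char #9 = CD 8B.
Offset 27: leading byte 0xEF = 11101111 → 3-byte char #10 = EF 84 AC.
Leading byte 0xEF = 11101111 matches 1110xxxx → 3-byte sequence.
Byte 1: 0xEF = 11101111, payload 1111 (4 bits).
Byte 2: 0x84 = 10000100 (10xxxxxx ✓), payload 000100.
Byte 3: 0xAC = 10101100 (10xxxxxx ✓), payload 101100.
Concatenate: 1111000100101100 = 0xF12C (16 bits → U+F12C).

U+F12C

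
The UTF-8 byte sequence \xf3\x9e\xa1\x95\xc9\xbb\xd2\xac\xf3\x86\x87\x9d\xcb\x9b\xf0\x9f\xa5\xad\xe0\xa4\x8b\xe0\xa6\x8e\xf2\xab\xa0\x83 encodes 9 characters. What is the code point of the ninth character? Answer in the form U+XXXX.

Offset 0: leading byte 0xF3 = 11110011 → 4-byte char #1 = F3 9E A1 95.
Offset 4: leading byte 0xC9 = 11001001 → 2-byte char #2 = C9 BB.
Offset 6: leading byte 0xD2 = 11010010 → 2-byte char #3 = D2 AC.
Offset 8: leading byte 0xF3 = 11110011 → 4-byte char #4 = F3 86 87 9D.
Offset 12: leading byte 0xCB = 11001011 → 2-byte char #5 = CB 9B.
Offset 14: leading byte 0xF0 = 11110000 → 4-byte char #6 = F0 9F A5 AD.
Offset 18: leading byte 0xE0 = 11100000 → 3-byte char #7 = E0 A4 8B.
Offset 21: leading byte 0xE0 = 11100000 → 3-byte char #8 = E0 A6 8E.
Offset 24: leading byte 0xF2 = 11110010 → 4-byte char #9 = F2 AB A0 83.
Leading byte 0xF2 = 11110010 matches 11110xxx → 4-byte sequence.
Byte 1: 0xF2 = 11110010, payload 010 (3 bits).
Byte 2: 0xAB = 10101011 (10xxxxxx ✓), payload 101011.
Byte 3: 0xA0 = 10100000 (10xxxxxx ✓), payload 100000.
Byte 4: 0x83 = 10000011 (10xxxxxx ✓), payload 000011.
Concatenate: 010101011100000000011 = 0xAB803 (21 bits → U+AB803).

U+AB803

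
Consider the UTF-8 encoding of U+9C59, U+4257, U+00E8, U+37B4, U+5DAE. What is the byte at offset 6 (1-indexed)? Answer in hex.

0x97

1-indexed offset 6 is 0-indexed offset 5.
U+9C59 → 3-byte form E9 B1 99 at offsets 0–2.
U+4257 → 3-byte form E4 89 97 at offsets 3–5.
Offset 5 falls in char 2's range; it's byte 3 of E4 89 97 = 0x97.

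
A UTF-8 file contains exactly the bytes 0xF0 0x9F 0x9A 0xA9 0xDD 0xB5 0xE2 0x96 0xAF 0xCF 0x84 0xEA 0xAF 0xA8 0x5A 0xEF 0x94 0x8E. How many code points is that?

7

Byte at offset 0: 0xF0 = 11110000 → 4-byte char (#1). Advance 4.
Byte at offset 4: 0xDD = 11011101 → 2-byte char (#2). Advance 2.
Byte at offset 6: 0xE2 = 11100010 → 3-byte char (#3). Advance 3.
Byte at offset 9: 0xCF = 11001111 → 2-byte char (#4). Advance 2.
Byte at offset 11: 0xEA = 11101010 → 3-byte char (#5). Advance 3.
Byte at offset 14: 0x5A = 01011010 → 1-byte char (#6). Advance 1.
Byte at offset 15: 0xEF = 11101111 → 3-byte char (#7). Advance 3.
Reached end at offset 18 after 7 code points.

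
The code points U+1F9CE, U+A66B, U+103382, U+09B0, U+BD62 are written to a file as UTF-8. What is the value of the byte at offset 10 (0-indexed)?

0x82

U+1F9CE → 4-byte form F0 9F A7 8E at offsets 0–3.
U+A66B → 3-byte form EA 99 AB at offsets 4–6.
U+103382 → 4-byte form F4 83 8E 82 at offsets 7–10.
Offset 10 falls in char 3's range; it's byte 4 of F4 83 8E 82 = 0x82.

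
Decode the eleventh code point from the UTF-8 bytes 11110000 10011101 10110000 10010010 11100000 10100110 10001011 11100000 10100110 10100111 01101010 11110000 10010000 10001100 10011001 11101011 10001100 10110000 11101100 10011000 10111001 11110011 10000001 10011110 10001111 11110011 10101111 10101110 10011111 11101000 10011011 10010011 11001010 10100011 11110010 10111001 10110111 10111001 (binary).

U+02A3

Offset 0: leading byte 0xF0 = 11110000 → 4-byte char #1 = F0 9D B0 92.
Offset 4: leading byte 0xE0 = 11100000 → 3-byte char #2 = E0 A6 8B.
Offset 7: leading byte 0xE0 = 11100000 → 3-byte char #3 = E0 A6 A7.
Offset 10: leading byte 0x6A = 01101010 → 1-byte char #4 = 6A.
Offset 11: leading byte 0xF0 = 11110000 → 4-byte char #5 = F0 90 8C 99.
Offset 15: leading byte 0xEB = 11101011 → 3-byte char #6 = EB 8C B0.
Offset 18: leading byte 0xEC = 11101100 → 3-byte char #7 = EC 98 B9.
Offset 21: leading byte 0xF3 = 11110011 → 4-byte char #8 = F3 81 9E 8F.
Offset 25: leading byte 0xF3 = 11110011 → 4-byte char #9 = F3 AF AE 9F.
Offset 29: leading byte 0xE8 = 11101000 → 3-byte char #10 = E8 9B 93.
Offset 32: leading byte 0xCA = 11001010 → 2-byte char #11 = CA A3.
Leading byte 0xCA = 11001010 matches 110xxxxx → 2-byte sequence.
Byte 1: 0xCA = 11001010, payload 01010 (5 bits).
Byte 2: 0xA3 = 10100011 (10xxxxxx ✓), payload 100011.
Concatenate: 01010100011 = 0x2A3 (11 bits → U+02A3).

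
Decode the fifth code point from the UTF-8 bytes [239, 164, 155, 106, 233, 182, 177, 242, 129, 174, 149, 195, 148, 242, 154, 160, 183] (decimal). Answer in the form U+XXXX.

U+00D4

Offset 0: leading byte 0xEF = 11101111 → 3-byte char #1 = EF A4 9B.
Offset 3: leading byte 0x6A = 01101010 → 1-byte char #2 = 6A.
Offset 4: leading byte 0xE9 = 11101001 → 3-byte char #3 = E9 B6 B1.
Offset 7: leading byte 0xF2 = 11110010 → 4-byte char #4 = F2 81 AE 95.
Offset 11: leading byte 0xC3 = 11000011 → 2-byte char #5 = C3 94.
Leading byte 0xC3 = 11000011 matches 110xxxxx → 2-byte sequence.
Byte 1: 0xC3 = 11000011, payload 00011 (5 bits).
Byte 2: 0x94 = 10010100 (10xxxxxx ✓), payload 010100.
Concatenate: 00011010100 = 0xD4 (11 bits → U+00D4).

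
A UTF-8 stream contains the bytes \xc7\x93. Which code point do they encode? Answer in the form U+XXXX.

Leading byte 0xC7 = 11000111 matches 110xxxxx → 2-byte sequence.
Byte 1: 0xC7 = 11000111, payload 00111 (5 bits).
Byte 2: 0x93 = 10010011 (10xxxxxx ✓), payload 010011.
Concatenate: 00111010011 = 0x1D3 (11 bits → U+01D3).

U+01D3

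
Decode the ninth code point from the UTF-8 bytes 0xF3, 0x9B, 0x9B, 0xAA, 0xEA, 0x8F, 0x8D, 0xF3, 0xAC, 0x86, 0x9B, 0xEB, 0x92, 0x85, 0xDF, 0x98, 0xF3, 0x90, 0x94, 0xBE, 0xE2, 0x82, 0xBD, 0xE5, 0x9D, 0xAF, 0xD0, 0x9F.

U+041F

Offset 0: leading byte 0xF3 = 11110011 → 4-byte char #1 = F3 9B 9B AA.
Offset 4: leading byte 0xEA = 11101010 → 3-byte char #2 = EA 8F 8D.
Offset 7: leading byte 0xF3 = 11110011 → 4-byte char #3 = F3 AC 86 9B.
Offset 11: leading byte 0xEB = 11101011 → 3-byte char #4 = EB 92 85.
Offset 14: leading byte 0xDF = 11011111 → 2-byte char #5 = DF 98.
Offset 16: leading byte 0xF3 = 11110011 → 4-byte char #6 = F3 90 94 BE.
Offset 20: leading byte 0xE2 = 11100010 → 3-byte char #7 = E2 82 BD.
Offset 23: leading byte 0xE5 = 11100101 → 3-byte char #8 = E5 9D AF.
Offset 26: leading byte 0xD0 = 11010000 → 2-byte char #9 = D0 9F.
Leading byte 0xD0 = 11010000 matches 110xxxxx → 2-byte sequence.
Byte 1: 0xD0 = 11010000, payload 10000 (5 bits).
Byte 2: 0x9F = 10011111 (10xxxxxx ✓), payload 011111.
Concatenate: 10000011111 = 0x41F (11 bits → U+041F).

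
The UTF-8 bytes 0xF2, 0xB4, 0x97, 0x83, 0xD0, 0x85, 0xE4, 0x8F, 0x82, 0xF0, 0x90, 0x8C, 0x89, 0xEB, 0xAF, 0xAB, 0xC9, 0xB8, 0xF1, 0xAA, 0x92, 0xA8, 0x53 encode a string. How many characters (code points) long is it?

8

Byte at offset 0: 0xF2 = 11110010 → 4-byte char (#1). Advance 4.
Byte at offset 4: 0xD0 = 11010000 → 2-byte char (#2). Advance 2.
Byte at offset 6: 0xE4 = 11100100 → 3-byte char (#3). Advance 3.
Byte at offset 9: 0xF0 = 11110000 → 4-byte char (#4). Advance 4.
Byte at offset 13: 0xEB = 11101011 → 3-byte char (#5). Advance 3.
Byte at offset 16: 0xC9 = 11001001 → 2-byte char (#6). Advance 2.
Byte at offset 18: 0xF1 = 11110001 → 4-byte char (#7). Advance 4.
Byte at offset 22: 0x53 = 01010011 → 1-byte char (#8). Advance 1.
Reached end at offset 23 after 8 code points.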